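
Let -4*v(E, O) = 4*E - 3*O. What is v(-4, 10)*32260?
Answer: 370990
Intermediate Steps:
v(E, O) = -E + 3*O/4 (v(E, O) = -(4*E - 3*O)/4 = -(-3*O + 4*E)/4 = -E + 3*O/4)
v(-4, 10)*32260 = (-1*(-4) + (¾)*10)*32260 = (4 + 15/2)*32260 = (23/2)*32260 = 370990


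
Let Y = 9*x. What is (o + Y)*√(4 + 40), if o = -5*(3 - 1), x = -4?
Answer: -92*√11 ≈ -305.13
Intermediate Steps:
o = -10 (o = -5*2 = -10)
Y = -36 (Y = 9*(-4) = -36)
(o + Y)*√(4 + 40) = (-10 - 36)*√(4 + 40) = -92*√11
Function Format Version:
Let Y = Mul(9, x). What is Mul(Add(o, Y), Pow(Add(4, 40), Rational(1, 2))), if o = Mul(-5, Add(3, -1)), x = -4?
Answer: Mul(-92, Pow(11, Rational(1, 2))) ≈ -305.13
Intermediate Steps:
o = -10 (o = Mul(-5, 2) = -10)
Y = -36 (Y = Mul(9, -4) = -36)
Mul(Add(o, Y), Pow(Add(4, 40), Rational(1, 2))) = Mul(Add(-10, -36), Pow(Add(4, 40), Rational(1, 2))) = Mul(-46, Pow(44, Rational(1, 2))) = Mul(-46, Mul(2, Pow(11, Rational(1, 2)))) = Mul(-92, Pow(11, Rational(1, 2)))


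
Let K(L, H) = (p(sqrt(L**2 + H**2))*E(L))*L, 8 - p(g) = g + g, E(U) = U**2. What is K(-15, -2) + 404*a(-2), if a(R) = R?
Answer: -27808 + 6750*sqrt(229) ≈ 74338.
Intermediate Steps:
p(g) = 8 - 2*g (p(g) = 8 - (g + g) = 8 - 2*g)
K(L, H) = L**3*(8 - 2*sqrt(H**2 + L**2)) (K(L, H) = ((8 - 2*sqrt(L**2 + H**2))*L**2)*L = ((8 - 2*sqrt(H**2 + L**2))*L**2)*L = (L**2*(8 - 2*sqrt(H**2 + L**2)))*L = L**3*(8 - 2*sqrt(H**2 + L**2)))
K(-15, -2) + 404*a(-2) = 2*(-15)**3*(4 - sqrt((-2)**2 + (-15)**2)) + 404*(-2) = 2*(-3375)*(4 - sqrt(4 + 225)) - 808 = 2*(-3375)*(4 - sqrt(229)) - 808 = (-27000 + 6750*sqrt(229)) - 808 = -27808 + 6750*sqrt(229)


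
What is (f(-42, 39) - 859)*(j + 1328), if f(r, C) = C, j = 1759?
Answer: -2531340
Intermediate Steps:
(f(-42, 39) - 859)*(j + 1328) = (39 - 859)*(1759 + 1328) = -820*3087 = -2531340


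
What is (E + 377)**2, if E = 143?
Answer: 270400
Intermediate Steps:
(E + 377)**2 = (143 + 377)**2 = 520**2 = 270400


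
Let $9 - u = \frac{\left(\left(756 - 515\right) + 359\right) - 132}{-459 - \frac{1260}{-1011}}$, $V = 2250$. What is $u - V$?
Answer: $- \frac{115181889}{51421} \approx -2240.0$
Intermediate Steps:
$u = \frac{515361}{51421}$ ($u = 9 - \frac{\left(\left(756 - 515\right) + 359\right) - 132}{-459 - \frac{1260}{-1011}} = 9 - \frac{\left(241 + 359\right) - 132}{-459 - - \frac{420}{337}} = 9 - \frac{600 - 132}{-459 + \frac{420}{337}} = 9 - \frac{468}{- \frac{154263}{337}} = 9 - 468 \left(- \frac{337}{154263}\right) = 9 - - \frac{52572}{51421} = 9 + \frac{52572}{51421} = \frac{515361}{51421} \approx 10.022$)
$u - V = \frac{515361}{51421} - 2250 = - \frac{115181889}{51421}$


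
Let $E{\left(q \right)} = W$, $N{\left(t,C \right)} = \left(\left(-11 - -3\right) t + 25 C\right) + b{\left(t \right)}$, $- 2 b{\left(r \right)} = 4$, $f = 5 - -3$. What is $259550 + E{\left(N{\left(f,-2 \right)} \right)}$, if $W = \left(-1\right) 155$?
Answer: $259395$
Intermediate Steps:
$f = 8$ ($f = 5 + 3 = 8$)
$b{\left(r \right)} = -2$ ($b{\left(r \right)} = \left(- \frac{1}{2}\right) 4 = -2$)
$W = -155$
$N{\left(t,C \right)} = -2 - 8 t + 25 C$ ($N{\left(t,C \right)} = \left(\left(-11 - -3\right) t + 25 C\right) - 2 = \left(\left(-11 + 3\right) t + 25 C\right) - 2 = \left(- 8 t + 25 C\right) - 2 = -2 - 8 t + 25 C$)
$E{\left(q \right)} = -155$
$259550 + E{\left(N{\left(f,-2 \right)} \right)} = 259550 - 155 = 259395$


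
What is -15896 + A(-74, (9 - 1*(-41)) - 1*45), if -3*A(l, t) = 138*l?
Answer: -12492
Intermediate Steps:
A(l, t) = -46*l
-15896 + A(-74, (9 - 1*(-41)) - 1*45) = -15896 - 46*(-74) = -15896 + 3404 = -12492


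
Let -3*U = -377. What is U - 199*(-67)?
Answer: 40376/3 ≈ 13459.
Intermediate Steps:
U = 377/3 (U = -⅓*(-377) = 377/3 ≈ 125.67)
U - 199*(-67) = 377/3 - 199*(-67) = 377/3 + 13333 = 40376/3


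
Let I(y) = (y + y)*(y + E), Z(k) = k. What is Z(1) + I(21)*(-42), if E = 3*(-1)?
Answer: -31751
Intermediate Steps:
E = -3
I(y) = 2*y*(-3 + y) (I(y) = (y + y)*(y - 3) = (2*y)*(-3 + y) = 2*y*(-3 + y))
Z(1) + I(21)*(-42) = 1 + (2*21*(-3 + 21))*(-42) = 1 + (2*21*18)*(-42) = 1 + 756*(-42) = 1 - 31752 = -31751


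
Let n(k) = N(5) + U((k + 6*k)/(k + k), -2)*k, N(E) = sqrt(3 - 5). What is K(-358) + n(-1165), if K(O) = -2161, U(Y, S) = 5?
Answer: -7986 + I*sqrt(2) ≈ -7986.0 + 1.4142*I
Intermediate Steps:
N(E) = I*sqrt(2) (N(E) = sqrt(-2) = I*sqrt(2))
n(k) = 5*k + I*sqrt(2) (n(k) = I*sqrt(2) + 5*k = 5*k + I*sqrt(2))
K(-358) + n(-1165) = -2161 + (5*(-1165) + I*sqrt(2)) = -2161 + (-5825 + I*sqrt(2)) = -7986 + I*sqrt(2)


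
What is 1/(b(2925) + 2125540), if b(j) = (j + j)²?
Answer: 1/36348040 ≈ 2.7512e-8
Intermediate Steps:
b(j) = 4*j² (b(j) = (2*j)² = 4*j²)
1/(b(2925) + 2125540) = 1/(4*2925² + 2125540) = 1/(4*8555625 + 2125540) = 1/(34222500 + 2125540) = 1/36348040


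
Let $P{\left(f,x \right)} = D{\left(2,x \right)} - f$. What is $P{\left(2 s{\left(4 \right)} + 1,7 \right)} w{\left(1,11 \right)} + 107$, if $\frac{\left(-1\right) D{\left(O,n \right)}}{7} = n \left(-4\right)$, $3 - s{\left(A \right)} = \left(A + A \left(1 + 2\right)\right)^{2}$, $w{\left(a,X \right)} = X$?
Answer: $7818$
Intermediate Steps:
$s{\left(A \right)} = 3 - 16 A^{2}$ ($s{\left(A \right)} = 3 - \left(A + A \left(1 + 2\right)\right)^{2} = 3 - \left(A + A 3\right)^{2} = 3 - \left(A + 3 A\right)^{2} = 3 - \left(4 A\right)^{2} = 3 - 16 A^{2}$)
$D{\left(O,n \right)} = 28 n$ ($D{\left(O,n \right)} = - 7 n \left(-4\right) = - 7 \left(- 4 n\right) = 28 n$)
$P{\left(f,x \right)} = - f + 28 x$ ($P{\left(f,x \right)} = 28 x - f = - f + 28 x$)
$P{\left(2 s{\left(4 \right)} + 1,7 \right)} w{\left(1,11 \right)} + 107 = \left(- (2 \left(3 - 16 \cdot 4^{2}\right) + 1) + 28 \cdot 7\right) 11 + 107 = \left(- (2 \left(3 - 256\right) + 1) + 196\right) 11 + 107 = \left(- (2 \left(-253\right) + 1) + 196\right) 11 + 107 = \left(- (-506 + 1) + 196\right) 11 + 107 = \left(\left(-1\right) \left(-505\right) + 196\right) 11 + 107 = \left(505 + 196\right) 11 + 107 = 701 \cdot 11 + 107 = 7711 + 107 = 7818$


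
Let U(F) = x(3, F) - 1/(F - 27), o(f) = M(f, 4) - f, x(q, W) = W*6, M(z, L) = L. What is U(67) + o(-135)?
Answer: 21639/40 ≈ 540.97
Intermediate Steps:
x(q, W) = 6*W
o(f) = 4 - f
U(F) = -1/(-27 + F) + 6*F (U(F) = 6*F - 1/(F - 27) = 6*F - 1/(-27 + F) = -1/(-27 + F) + 6*F)
U(67) + o(-135) = (-1 - 162*67 + 6*67²)/(-27 + 67) + (4 - 1*(-135)) = (-1 - 10854 + 6*4489)/40 + (4 + 135) = (-1 - 10854 + 26934)/40 + 139 = (1/40)*16079 + 139 = 16079/40 + 139 = 21639/40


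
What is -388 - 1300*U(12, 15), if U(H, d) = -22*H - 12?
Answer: 358412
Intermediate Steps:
U(H, d) = -12 - 22*H
-388 - 1300*U(12, 15) = -388 - 1300*(-12 - 22*12) = -388 - 1300*(-12 - 264) = -388 - 1300*(-276) = -388 + 358800 = 358412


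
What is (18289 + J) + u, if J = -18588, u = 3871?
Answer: 3572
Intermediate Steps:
(18289 + J) + u = (18289 - 18588) + 3871 = -299 + 3871 = 3572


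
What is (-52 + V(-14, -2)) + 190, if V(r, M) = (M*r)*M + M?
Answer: 80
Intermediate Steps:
V(r, M) = M + r*M**2 (V(r, M) = r*M**2 + M = M + r*M**2)
(-52 + V(-14, -2)) + 190 = (-52 - 2*(1 - 2*(-14))) + 190 = (-52 - 2*(1 + 28)) + 190 = (-52 - 2*29) + 190 = (-52 - 58) + 190 = -110 + 190 = 80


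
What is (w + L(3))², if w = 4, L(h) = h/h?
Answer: 25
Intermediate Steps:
L(h) = 1
(w + L(3))² = (4 + 1)² = 5² = 25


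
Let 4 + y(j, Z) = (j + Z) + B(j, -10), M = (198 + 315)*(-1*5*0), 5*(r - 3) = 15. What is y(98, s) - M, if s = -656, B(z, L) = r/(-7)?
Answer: -3940/7 ≈ -562.86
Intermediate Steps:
r = 6 (r = 3 + (⅕)*15 = 3 + 3 = 6)
B(z, L) = -6/7 (B(z, L) = 6/(-7) = 6*(-⅐) = -6/7)
M = 0 (M = 513*(-5*0) = 513*0 = 0)
y(j, Z) = -34/7 + Z + j (y(j, Z) = -4 + ((j + Z) - 6/7) = -4 + ((Z + j) - 6/7) = -4 + (-6/7 + Z + j) = -34/7 + Z + j)
y(98, s) - M = (-34/7 - 656 + 98) - 1*0 = -3940/7 + 0 = -3940/7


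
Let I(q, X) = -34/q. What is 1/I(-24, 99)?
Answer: 12/17 ≈ 0.70588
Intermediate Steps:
1/I(-24, 99) = 1/(-34/(-24)) = 1/(-34*(-1/24)) = 1/(17/12) = 12/17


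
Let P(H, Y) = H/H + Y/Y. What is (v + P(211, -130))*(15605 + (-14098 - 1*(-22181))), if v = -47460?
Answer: -1124185104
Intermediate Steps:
P(H, Y) = 2 (P(H, Y) = 1 + 1 = 2)
(v + P(211, -130))*(15605 + (-14098 - 1*(-22181))) = (-47460 + 2)*(15605 + (-14098 - 1*(-22181))) = -47458*(15605 + (-14098 + 22181)) = -47458*(15605 + 8083) = -47458*23688 = -1124185104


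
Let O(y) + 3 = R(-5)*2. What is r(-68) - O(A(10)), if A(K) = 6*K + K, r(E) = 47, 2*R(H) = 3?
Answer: 47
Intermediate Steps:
R(H) = 3/2 (R(H) = (½)*3 = 3/2)
A(K) = 7*K
O(y) = 0 (O(y) = -3 + (3/2)*2 = -3 + 3 = 0)
r(-68) - O(A(10)) = 47 - 1*0 = 47 + 0 = 47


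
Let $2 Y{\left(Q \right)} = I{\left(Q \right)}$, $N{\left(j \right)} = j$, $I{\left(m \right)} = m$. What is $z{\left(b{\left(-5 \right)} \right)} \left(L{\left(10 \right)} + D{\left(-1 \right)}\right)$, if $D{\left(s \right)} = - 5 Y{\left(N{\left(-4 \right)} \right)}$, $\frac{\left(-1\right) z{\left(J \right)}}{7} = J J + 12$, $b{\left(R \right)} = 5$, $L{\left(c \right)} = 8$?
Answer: $-4662$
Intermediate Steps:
$Y{\left(Q \right)} = \frac{Q}{2}$
$z{\left(J \right)} = -84 - 7 J^{2}$ ($z{\left(J \right)} = - 7 \left(J J + 12\right) = - 7 \left(J^{2} + 12\right) = - 7 \left(12 + J^{2}\right) = -84 - 7 J^{2}$)
$D{\left(s \right)} = 10$ ($D{\left(s \right)} = - 5 \cdot \frac{1}{2} \left(-4\right) = \left(-5\right) \left(-2\right) = 10$)
$z{\left(b{\left(-5 \right)} \right)} \left(L{\left(10 \right)} + D{\left(-1 \right)}\right) = \left(-84 - 7 \cdot 5^{2}\right) \left(8 + 10\right) = \left(-84 - 175\right) 18 = \left(-259\right) 18 = -4662$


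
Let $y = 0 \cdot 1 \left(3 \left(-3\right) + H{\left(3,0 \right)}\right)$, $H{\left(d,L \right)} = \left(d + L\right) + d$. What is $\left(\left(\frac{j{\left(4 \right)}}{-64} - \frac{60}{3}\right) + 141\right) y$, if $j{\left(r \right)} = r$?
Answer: $0$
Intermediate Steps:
$H{\left(d,L \right)} = L + 2 d$ ($H{\left(d,L \right)} = \left(L + d\right) + d = L + 2 d$)
$y = 0$ ($y = 0 \cdot 1 \left(3 \left(-3\right) + \left(0 + 2 \cdot 3\right)\right) = 0 \left(-9 + \left(0 + 6\right)\right) = 0 \left(-9 + 6\right) = 0 \left(-3\right) = 0$)
$\left(\left(\frac{j{\left(4 \right)}}{-64} - \frac{60}{3}\right) + 141\right) y = \left(\left(\frac{4}{-64} - \frac{60}{3}\right) + 141\right) 0 = \left(\left(4 \left(- \frac{1}{64}\right) - 20\right) + 141\right) 0 = \left(\left(- \frac{1}{16} - 20\right) + 141\right) 0 = \left(- \frac{321}{16} + 141\right) 0 = \frac{1935}{16} \cdot 0 = 0$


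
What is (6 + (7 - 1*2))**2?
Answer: 121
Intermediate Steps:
(6 + (7 - 1*2))**2 = (6 + (7 - 2))**2 = (6 + 5)**2 = 11**2 = 121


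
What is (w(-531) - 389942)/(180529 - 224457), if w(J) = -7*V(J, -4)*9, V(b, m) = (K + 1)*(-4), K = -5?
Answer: 195475/21964 ≈ 8.8998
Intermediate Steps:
V(b, m) = 16 (V(b, m) = (-5 + 1)*(-4) = -4*(-4) = 16)
w(J) = -1008 (w(J) = -7*16*9 = -112*9 = -1008)
(w(-531) - 389942)/(180529 - 224457) = (-1008 - 389942)/(180529 - 224457) = -390950/(-43928) = -390950*(-1/43928) = 195475/21964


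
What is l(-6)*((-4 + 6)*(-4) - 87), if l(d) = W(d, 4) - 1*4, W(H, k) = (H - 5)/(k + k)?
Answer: 4085/8 ≈ 510.63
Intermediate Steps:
W(H, k) = (-5 + H)/(2*k) (W(H, k) = (-5 + H)/((2*k)) = (-5 + H)*(1/(2*k)) = (-5 + H)/(2*k))
l(d) = -37/8 + d/8 (l(d) = (½)*(-5 + d)/4 - 1*4 = (½)*(¼)*(-5 + d) - 4 = (-5/8 + d/8) - 4 = -37/8 + d/8)
l(-6)*((-4 + 6)*(-4) - 87) = (-37/8 + (⅛)*(-6))*((-4 + 6)*(-4) - 87) = (-37/8 - ¾)*(2*(-4) - 87) = -43*(-8 - 87)/8 = -43/8*(-95) = 4085/8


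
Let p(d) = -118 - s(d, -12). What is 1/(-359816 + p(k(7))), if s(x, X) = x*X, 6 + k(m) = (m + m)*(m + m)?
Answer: -1/357654 ≈ -2.7960e-6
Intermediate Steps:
k(m) = -6 + 4*m**2 (k(m) = -6 + (m + m)*(m + m) = -6 + (2*m)*(2*m) = -6 + 4*m**2)
s(x, X) = X*x
p(d) = -118 + 12*d (p(d) = -118 - (-12)*d = -118 + 12*d)
1/(-359816 + p(k(7))) = 1/(-359816 + (-118 + 12*(-6 + 4*7**2))) = 1/(-359816 + (-118 + 12*(-6 + 4*49))) = 1/(-359816 + (-118 + 12*(-6 + 196))) = 1/(-359816 + (-118 + 12*190)) = 1/(-359816 + (-118 + 2280)) = 1/(-359816 + 2162) = 1/(-357654) = -1/357654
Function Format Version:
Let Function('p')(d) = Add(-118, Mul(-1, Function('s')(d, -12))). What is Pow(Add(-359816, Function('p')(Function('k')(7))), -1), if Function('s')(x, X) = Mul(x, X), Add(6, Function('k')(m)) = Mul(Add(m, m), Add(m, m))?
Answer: Rational(-1, 357654) ≈ -2.7960e-6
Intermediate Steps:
Function('k')(m) = Add(-6, Mul(4, Pow(m, 2))) (Function('k')(m) = Add(-6, Mul(Add(m, m), Add(m, m))) = Add(-6, Mul(Mul(2, m), Mul(2, m))) = Add(-6, Mul(4, Pow(m, 2))))
Function('s')(x, X) = Mul(X, x)
Function('p')(d) = Add(-118, Mul(12, d)) (Function('p')(d) = Add(-118, Mul(-1, Mul(-12, d))) = Add(-118, Mul(12, d)))
Pow(Add(-359816, Function('p')(Function('k')(7))), -1) = Pow(Add(-359816, Add(-118, Mul(12, Add(-6, Mul(4, Pow(7, 2)))))), -1) = Pow(Add(-359816, Add(-118, Mul(12, Add(-6, Mul(4, 49))))), -1) = Pow(Add(-359816, Add(-118, Mul(12, Add(-6, 196)))), -1) = Pow(Add(-359816, Add(-118, Mul(12, 190))), -1) = Pow(Add(-359816, Add(-118, 2280)), -1) = Pow(Add(-359816, 2162), -1) = Pow(-357654, -1) = Rational(-1, 357654)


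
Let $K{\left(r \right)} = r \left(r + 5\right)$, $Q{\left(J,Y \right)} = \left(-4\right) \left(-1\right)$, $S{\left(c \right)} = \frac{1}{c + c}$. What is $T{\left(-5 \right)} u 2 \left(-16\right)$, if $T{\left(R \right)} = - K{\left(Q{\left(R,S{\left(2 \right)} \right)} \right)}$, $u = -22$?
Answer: $-25344$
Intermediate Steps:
$S{\left(c \right)} = \frac{1}{2 c}$
$Q{\left(J,Y \right)} = 4$
$K{\left(r \right)} = r \left(5 + r\right)$
$T{\left(R \right)} = -36$ ($T{\left(R \right)} = - 4 \left(5 + 4\right) = - 4 \cdot 9 = \left(-1\right) 36 = -36$)
$T{\left(-5 \right)} u 2 \left(-16\right) = \left(-36\right) \left(-22\right) 2 \left(-16\right) = 792 \left(-32\right) = -25344$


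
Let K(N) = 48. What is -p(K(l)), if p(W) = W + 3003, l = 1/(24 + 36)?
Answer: -3051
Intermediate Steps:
l = 1/60 ≈ 0.016667
p(W) = 3003 + W
-p(K(l)) = -(3003 + 48) = -1*3051 = -3051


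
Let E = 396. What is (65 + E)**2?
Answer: 212521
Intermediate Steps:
(65 + E)**2 = (65 + 396)**2 = 461**2 = 212521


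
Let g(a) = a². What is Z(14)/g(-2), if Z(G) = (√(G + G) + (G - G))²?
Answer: 7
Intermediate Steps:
Z(G) = 2*G (Z(G) = (√(2*G) + 0)² = (√2*√G + 0)² = (√2*√G)² = 2*G)
Z(14)/g(-2) = (2*14)/((-2)²) = 28/4 = (¼)*28 = 7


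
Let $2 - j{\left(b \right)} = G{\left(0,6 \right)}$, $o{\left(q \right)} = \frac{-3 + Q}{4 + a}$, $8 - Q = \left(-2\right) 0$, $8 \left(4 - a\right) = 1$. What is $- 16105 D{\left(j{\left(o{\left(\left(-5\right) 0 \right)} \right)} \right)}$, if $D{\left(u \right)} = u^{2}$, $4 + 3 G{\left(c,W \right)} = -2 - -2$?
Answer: $- \frac{1610500}{9} \approx -1.7894 \cdot 10^{5}$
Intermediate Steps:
$a = \frac{31}{8}$ ($a = 4 - \frac{1}{8} = \frac{31}{8} \approx 3.875$)
$Q = 8$ ($Q = 8 - \left(-2\right) 0 = 8 - 0 = 8 + 0 = 8$)
$G{\left(c,W \right)} = - \frac{4}{3}$ ($G{\left(c,W \right)} = - \frac{4}{3} + \frac{-2 - -2}{3} = - \frac{4}{3} + \frac{-2 + 2}{3} = - \frac{4}{3} + \frac{1}{3} \cdot 0 = - \frac{4}{3} + 0 = - \frac{4}{3}$)
$o{\left(q \right)} = \frac{40}{63}$ ($o{\left(q \right)} = \frac{-3 + 8}{4 + \frac{31}{8}} = \frac{5}{\frac{63}{8}} = 5 \cdot \frac{8}{63} = \frac{40}{63}$)
$j{\left(b \right)} = \frac{10}{3}$ ($j{\left(b \right)} = 2 - - \frac{4}{3} = 2 + \frac{4}{3} = \frac{10}{3}$)
$- 16105 D{\left(j{\left(o{\left(\left(-5\right) 0 \right)} \right)} \right)} = - 16105 \left(\frac{10}{3}\right)^{2} = \left(-16105\right) \frac{100}{9} = - \frac{1610500}{9}$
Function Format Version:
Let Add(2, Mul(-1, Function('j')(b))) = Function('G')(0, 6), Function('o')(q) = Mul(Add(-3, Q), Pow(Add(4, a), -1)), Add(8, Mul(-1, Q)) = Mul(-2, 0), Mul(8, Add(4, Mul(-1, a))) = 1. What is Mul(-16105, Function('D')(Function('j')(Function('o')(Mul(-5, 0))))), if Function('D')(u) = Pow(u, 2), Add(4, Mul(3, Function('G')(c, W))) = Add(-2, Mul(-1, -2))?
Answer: Rational(-1610500, 9) ≈ -1.7894e+5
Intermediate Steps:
a = Rational(31, 8) (a = Add(4, Mul(Rational(-1, 8), 1)) = Add(4, Rational(-1, 8)) = Rational(31, 8) ≈ 3.8750)
Q = 8 (Q = Add(8, Mul(-1, Mul(-2, 0))) = Add(8, Mul(-1, 0)) = Add(8, 0) = 8)
Function('G')(c, W) = Rational(-4, 3) (Function('G')(c, W) = Add(Rational(-4, 3), Mul(Rational(1, 3), Add(-2, Mul(-1, -2)))) = Add(Rational(-4, 3), Mul(Rational(1, 3), Add(-2, 2))) = Add(Rational(-4, 3), Mul(Rational(1, 3), 0)) = Add(Rational(-4, 3), 0) = Rational(-4, 3))
Function('o')(q) = Rational(40, 63) (Function('o')(q) = Mul(Add(-3, 8), Pow(Add(4, Rational(31, 8)), -1)) = Mul(5, Pow(Rational(63, 8), -1)) = Mul(5, Rational(8, 63)) = Rational(40, 63))
Function('j')(b) = Rational(10, 3) (Function('j')(b) = Add(2, Mul(-1, Rational(-4, 3))) = Add(2, Rational(4, 3)) = Rational(10, 3))
Mul(-16105, Function('D')(Function('j')(Function('o')(Mul(-5, 0))))) = Mul(-16105, Pow(Rational(10, 3), 2)) = Mul(-16105, Rational(100, 9)) = Rational(-1610500, 9)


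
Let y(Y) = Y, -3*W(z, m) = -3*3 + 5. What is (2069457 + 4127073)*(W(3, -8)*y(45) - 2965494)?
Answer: -18375400744020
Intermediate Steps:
W(z, m) = 4/3 (W(z, m) = -(-3*3 + 5)/3 = -(-9 + 5)/3 = -1/3*(-4) = 4/3)
(2069457 + 4127073)*(W(3, -8)*y(45) - 2965494) = (2069457 + 4127073)*((4/3)*45 - 2965494) = 6196530*(60 - 2965494) = 6196530*(-2965434) = -18375400744020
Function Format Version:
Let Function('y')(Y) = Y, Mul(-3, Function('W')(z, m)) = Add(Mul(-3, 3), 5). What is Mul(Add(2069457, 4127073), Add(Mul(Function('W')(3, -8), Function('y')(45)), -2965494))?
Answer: -18375400744020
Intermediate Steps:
Function('W')(z, m) = Rational(4, 3) (Function('W')(z, m) = Mul(Rational(-1, 3), Add(Mul(-3, 3), 5)) = Mul(Rational(-1, 3), Add(-9, 5)) = Mul(Rational(-1, 3), -4) = Rational(4, 3))
Mul(Add(2069457, 4127073), Add(Mul(Function('W')(3, -8), Function('y')(45)), -2965494)) = Mul(Add(2069457, 4127073), Add(Mul(Rational(4, 3), 45), -2965494)) = Mul(6196530, Add(60, -2965494)) = Mul(6196530, -2965434) = -18375400744020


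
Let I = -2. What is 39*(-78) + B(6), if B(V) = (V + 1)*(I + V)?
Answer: -3014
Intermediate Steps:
B(V) = (1 + V)*(-2 + V) (B(V) = (V + 1)*(-2 + V) = (1 + V)*(-2 + V))
39*(-78) + B(6) = 39*(-78) + (-2 + 6**2 - 1*6) = -3042 + (-2 + 36 - 6) = -3042 + 28 = -3014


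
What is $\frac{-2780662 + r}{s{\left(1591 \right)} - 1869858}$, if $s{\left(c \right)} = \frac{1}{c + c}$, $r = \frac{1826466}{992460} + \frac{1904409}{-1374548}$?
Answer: $\frac{71847547265563587043}{48313938547183338050} \approx 1.4871$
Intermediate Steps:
$r = \frac{7387088467}{16240284620}$ ($r = 1826466 \cdot \frac{1}{992460} + 1904409 \left(- \frac{1}{1374548}\right) = \frac{304411}{165410} - \frac{1904409}{1374548} = \frac{7387088467}{16240284620} \approx 0.45486$)
$s{\left(c \right)} = \frac{1}{2 c}$
$\frac{-2780662 + r}{s{\left(1591 \right)} - 1869858} = \frac{-2780662 + \frac{7387088467}{16240284620}}{\frac{1}{2 \cdot 1591} - 1869858} = - \frac{45158734924929973}{16240284620 \left(\frac{1}{2} \cdot \frac{1}{1591} - 1869858\right)} = - \frac{45158734924929973}{16240284620 \left(\frac{1}{3182} - 1869858\right)} = - \frac{45158734924929973}{16240284620 \left(- \frac{5949888155}{3182}\right)} = \left(- \frac{45158734924929973}{16240284620}\right) \left(- \frac{3182}{5949888155}\right) = \frac{71847547265563587043}{48313938547183338050}$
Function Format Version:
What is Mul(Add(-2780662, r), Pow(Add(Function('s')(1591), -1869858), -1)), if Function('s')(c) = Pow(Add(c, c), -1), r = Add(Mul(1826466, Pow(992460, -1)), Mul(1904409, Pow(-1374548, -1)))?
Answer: Rational(71847547265563587043, 48313938547183338050) ≈ 1.4871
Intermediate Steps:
r = Rational(7387088467, 16240284620) (r = Add(Mul(1826466, Rational(1, 992460)), Mul(1904409, Rational(-1, 1374548))) = Add(Rational(304411, 165410), Rational(-1904409, 1374548)) = Rational(7387088467, 16240284620) ≈ 0.45486)
Function('s')(c) = Mul(Rational(1, 2), Pow(c, -1)) (Function('s')(c) = Pow(Mul(2, c), -1) = Mul(Rational(1, 2), Pow(c, -1)))
Mul(Add(-2780662, r), Pow(Add(Function('s')(1591), -1869858), -1)) = Mul(Add(-2780662, Rational(7387088467, 16240284620)), Pow(Add(Mul(Rational(1, 2), Pow(1591, -1)), -1869858), -1)) = Mul(Rational(-45158734924929973, 16240284620), Pow(Add(Mul(Rational(1, 2), Rational(1, 1591)), -1869858), -1)) = Mul(Rational(-45158734924929973, 16240284620), Pow(Add(Rational(1, 3182), -1869858), -1)) = Mul(Rational(-45158734924929973, 16240284620), Pow(Rational(-5949888155, 3182), -1)) = Mul(Rational(-45158734924929973, 16240284620), Rational(-3182, 5949888155)) = Rational(71847547265563587043, 48313938547183338050)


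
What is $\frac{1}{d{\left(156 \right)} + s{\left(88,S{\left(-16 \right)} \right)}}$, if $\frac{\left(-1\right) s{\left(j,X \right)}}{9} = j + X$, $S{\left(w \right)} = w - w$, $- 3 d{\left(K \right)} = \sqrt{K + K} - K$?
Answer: $- \frac{555}{410674} + \frac{\sqrt{78}}{821348} \approx -0.0013407$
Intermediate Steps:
$d{\left(K \right)} = \frac{K}{3} - \frac{\sqrt{2} \sqrt{K}}{3}$ ($d{\left(K \right)} = - \frac{\sqrt{K + K} - K}{3} = - \frac{\sqrt{2 K} - K}{3} = - \frac{\sqrt{2} \sqrt{K} - K}{3} = - \frac{- K + \sqrt{2} \sqrt{K}}{3} = \frac{K}{3} - \frac{\sqrt{2} \sqrt{K}}{3}$)
$S{\left(w \right)} = 0$
$s{\left(j,X \right)} = - 9 X - 9 j$ ($s{\left(j,X \right)} = - 9 \left(j + X\right) = - 9 \left(X + j\right) = - 9 X - 9 j$)
$\frac{1}{d{\left(156 \right)} + s{\left(88,S{\left(-16 \right)} \right)}} = \frac{1}{\left(\frac{1}{3} \cdot 156 - \frac{\sqrt{2} \sqrt{156}}{3}\right) - 792} = \frac{1}{\left(52 - \frac{\sqrt{2} \cdot 2 \sqrt{39}}{3}\right) + \left(0 - 792\right)} = \frac{1}{\left(52 - \frac{2 \sqrt{78}}{3}\right) - 792} = \frac{1}{-740 - \frac{2 \sqrt{78}}{3}}$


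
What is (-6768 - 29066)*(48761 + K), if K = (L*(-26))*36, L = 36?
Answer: -539839210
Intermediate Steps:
K = -33696 (K = (36*(-26))*36 = -936*36 = -33696)
(-6768 - 29066)*(48761 + K) = (-6768 - 29066)*(48761 - 33696) = -35834*15065 = -539839210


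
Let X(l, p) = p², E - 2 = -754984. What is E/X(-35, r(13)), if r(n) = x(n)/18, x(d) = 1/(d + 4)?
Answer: -70693494552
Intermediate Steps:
E = -754982 (E = 2 - 754984 = -754982)
x(d) = 1/(4 + d)
r(n) = 1/(18*(4 + n)) (r(n) = 1/((4 + n)*18) = (1/18)/(4 + n) = 1/(18*(4 + n)))
E/X(-35, r(13)) = -754982*324*(4 + 13)² = -754982/(((1/18)/17)²) = -754982/(((1/18)*(1/17))²) = -754982/((1/306)²) = -754982/1/93636 = -754982*93636 = -70693494552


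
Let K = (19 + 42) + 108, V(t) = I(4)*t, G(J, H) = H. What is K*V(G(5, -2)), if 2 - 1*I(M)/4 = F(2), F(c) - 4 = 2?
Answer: 5408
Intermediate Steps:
F(c) = 6 (F(c) = 4 + 2 = 6)
I(M) = -16 (I(M) = 8 - 4*6 = 8 - 24 = -16)
V(t) = -16*t
K = 169 (K = 61 + 108 = 169)
K*V(G(5, -2)) = 169*(-16*(-2)) = 169*32 = 5408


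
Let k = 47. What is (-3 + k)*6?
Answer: 264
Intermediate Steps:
(-3 + k)*6 = (-3 + 47)*6 = 44*6 = 264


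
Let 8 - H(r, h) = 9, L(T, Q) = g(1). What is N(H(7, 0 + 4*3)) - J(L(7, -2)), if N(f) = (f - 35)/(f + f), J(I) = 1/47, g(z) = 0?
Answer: 845/47 ≈ 17.979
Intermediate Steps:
L(T, Q) = 0
H(r, h) = -1 (H(r, h) = 8 - 1*9 = 8 - 9 = -1)
J(I) = 1/47
N(f) = (-35 + f)/(2*f) (N(f) = (-35 + f)/((2*f)) = (-35 + f)*(1/(2*f)) = (-35 + f)/(2*f))
N(H(7, 0 + 4*3)) - J(L(7, -2)) = (½)*(-35 - 1)/(-1) - 1*1/47 = (½)*(-1)*(-36) - 1/47 = 18 - 1/47 = 845/47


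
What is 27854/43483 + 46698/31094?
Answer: 1448330705/676030201 ≈ 2.1424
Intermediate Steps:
27854/43483 + 46698/31094 = 27854*(1/43483) + 46698*(1/31094) = 27854/43483 + 23349/15547 = 1448330705/676030201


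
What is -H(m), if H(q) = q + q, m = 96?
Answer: -192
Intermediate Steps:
H(q) = 2*q
-H(m) = -2*96 = -1*192 = -192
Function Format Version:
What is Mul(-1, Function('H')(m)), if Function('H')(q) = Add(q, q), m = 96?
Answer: -192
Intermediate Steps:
Function('H')(q) = Mul(2, q)
Mul(-1, Function('H')(m)) = Mul(-1, Mul(2, 96)) = Mul(-1, 192) = -192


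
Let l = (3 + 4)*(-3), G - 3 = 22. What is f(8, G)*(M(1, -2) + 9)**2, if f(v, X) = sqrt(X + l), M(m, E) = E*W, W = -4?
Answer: 578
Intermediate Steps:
G = 25 (G = 3 + 22 = 25)
M(m, E) = -4*E (M(m, E) = E*(-4) = -4*E)
l = -21 (l = 7*(-3) = -21)
f(v, X) = sqrt(-21 + X) (f(v, X) = sqrt(X - 21) = sqrt(-21 + X))
f(8, G)*(M(1, -2) + 9)**2 = sqrt(-21 + 25)*(-4*(-2) + 9)**2 = sqrt(4)*(8 + 9)**2 = 2*17**2 = 2*289 = 578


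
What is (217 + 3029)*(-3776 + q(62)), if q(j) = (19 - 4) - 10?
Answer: -12240666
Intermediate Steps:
q(j) = 5 (q(j) = 15 - 10 = 5)
(217 + 3029)*(-3776 + q(62)) = (217 + 3029)*(-3776 + 5) = 3246*(-3771) = -12240666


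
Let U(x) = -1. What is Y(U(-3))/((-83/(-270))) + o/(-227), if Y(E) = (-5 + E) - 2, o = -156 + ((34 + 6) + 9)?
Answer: -481439/18841 ≈ -25.553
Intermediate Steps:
o = -107 (o = -156 + (40 + 9) = -156 + 49 = -107)
Y(E) = -7 + E
Y(U(-3))/((-83/(-270))) + o/(-227) = (-7 - 1)/((-83/(-270))) - 107/(-227) = -8/((-83*(-1/270))) - 107*(-1/227) = -8/83/270 + 107/227 = -8*270/83 + 107/227 = -2160/83 + 107/227 = -481439/18841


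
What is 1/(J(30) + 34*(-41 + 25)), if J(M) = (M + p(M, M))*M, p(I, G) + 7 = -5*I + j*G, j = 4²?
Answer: 1/10046 ≈ 9.9542e-5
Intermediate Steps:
j = 16
p(I, G) = -7 - 5*I + 16*G (p(I, G) = -7 + (-5*I + 16*G) = -7 - 5*I + 16*G)
J(M) = M*(-7 + 12*M) (J(M) = (M + (-7 - 5*M + 16*M))*M = (M + (-7 + 11*M))*M = (-7 + 12*M)*M = M*(-7 + 12*M))
1/(J(30) + 34*(-41 + 25)) = 1/(30*(-7 + 12*30) + 34*(-41 + 25)) = 1/(30*(-7 + 360) + 34*(-16)) = 1/(30*353 - 544) = 1/(10590 - 544) = 1/10046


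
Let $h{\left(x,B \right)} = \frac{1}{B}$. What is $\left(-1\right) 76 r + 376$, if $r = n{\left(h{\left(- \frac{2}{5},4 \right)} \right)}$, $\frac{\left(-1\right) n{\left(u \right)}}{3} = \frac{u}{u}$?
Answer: $604$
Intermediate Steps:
$n{\left(u \right)} = -3$ ($n{\left(u \right)} = - 3 \frac{u}{u} = \left(-3\right) 1 = -3$)
$r = -3$
$\left(-1\right) 76 r + 376 = \left(-1\right) 76 \left(-3\right) + 376 = \left(-76\right) \left(-3\right) + 376 = 228 + 376 = 604$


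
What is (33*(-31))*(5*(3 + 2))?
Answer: -25575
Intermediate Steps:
(33*(-31))*(5*(3 + 2)) = -5115*5 = -1023*25 = -25575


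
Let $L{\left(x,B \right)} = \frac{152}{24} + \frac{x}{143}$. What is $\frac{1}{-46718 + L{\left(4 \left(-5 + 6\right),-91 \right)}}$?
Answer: $- \frac{429}{20039293} \approx -2.1408 \cdot 10^{-5}$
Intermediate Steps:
$L{\left(x,B \right)} = \frac{19}{3} + \frac{x}{143}$ ($L{\left(x,B \right)} = 152 \cdot \frac{1}{24} + x \frac{1}{143} = \frac{19}{3} + \frac{x}{143}$)
$\frac{1}{-46718 + L{\left(4 \left(-5 + 6\right),-91 \right)}} = \frac{1}{-46718 + \left(\frac{19}{3} + \frac{4 \left(-5 + 6\right)}{143}\right)} = \frac{1}{-46718 + \left(\frac{19}{3} + \frac{4 \cdot 1}{143}\right)} = \frac{1}{-46718 + \left(\frac{19}{3} + \frac{1}{143} \cdot 4\right)} = \frac{1}{-46718 + \left(\frac{19}{3} + \frac{4}{143}\right)} = \frac{1}{-46718 + \frac{2729}{429}} = \frac{1}{- \frac{20039293}{429}} = - \frac{429}{20039293}$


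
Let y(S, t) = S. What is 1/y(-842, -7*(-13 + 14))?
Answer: -1/842 ≈ -0.0011876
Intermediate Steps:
1/y(-842, -7*(-13 + 14)) = 1/(-842) = -1/842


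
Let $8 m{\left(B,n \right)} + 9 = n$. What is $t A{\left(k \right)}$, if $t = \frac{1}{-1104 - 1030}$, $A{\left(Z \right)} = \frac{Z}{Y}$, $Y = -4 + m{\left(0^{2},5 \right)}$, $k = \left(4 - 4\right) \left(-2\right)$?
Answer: $0$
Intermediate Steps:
$m{\left(B,n \right)} = - \frac{9}{8} + \frac{n}{8}$
$k = 0$ ($k = 0 \left(-2\right) = 0$)
$Y = - \frac{9}{2}$ ($Y = -4 + \left(- \frac{9}{8} + \frac{1}{8} \cdot 5\right) = -4 + \left(- \frac{9}{8} + \frac{5}{8}\right) = -4 - \frac{1}{2} = - \frac{9}{2} \approx -4.5$)
$A{\left(Z \right)} = - \frac{2 Z}{9}$ ($A{\left(Z \right)} = \frac{Z}{- \frac{9}{2}} = Z \left(- \frac{2}{9}\right) = - \frac{2 Z}{9}$)
$t = - \frac{1}{2134}$ ($t = \frac{1}{-2134} = - \frac{1}{2134} \approx -0.0004686$)
$t A{\left(k \right)} = - \frac{\left(- \frac{2}{9}\right) 0}{2134} = \left(- \frac{1}{2134}\right) 0 = 0$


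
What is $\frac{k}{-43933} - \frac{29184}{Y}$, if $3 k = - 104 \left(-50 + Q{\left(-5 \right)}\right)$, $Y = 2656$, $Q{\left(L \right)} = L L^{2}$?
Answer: $- \frac{121711288}{10939317} \approx -11.126$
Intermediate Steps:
$Q{\left(L \right)} = L^{3}$
$k = \frac{18200}{3}$ ($k = \frac{\left(-104\right) \left(-50 + \left(-5\right)^{3}\right)}{3} = \frac{\left(-104\right) \left(-50 - 125\right)}{3} = \frac{\left(-104\right) \left(-175\right)}{3} = \frac{1}{3} \cdot 18200 = \frac{18200}{3} \approx 6066.7$)
$\frac{k}{-43933} - \frac{29184}{Y} = \frac{18200}{3 \left(-43933\right)} - \frac{29184}{2656} = \frac{18200}{3} \left(- \frac{1}{43933}\right) - \frac{912}{83} = - \frac{18200}{131799} - \frac{912}{83} = - \frac{121711288}{10939317}$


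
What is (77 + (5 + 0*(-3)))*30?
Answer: 2460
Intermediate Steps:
(77 + (5 + 0*(-3)))*30 = (77 + (5 + 0))*30 = (77 + 5)*30 = 82*30 = 2460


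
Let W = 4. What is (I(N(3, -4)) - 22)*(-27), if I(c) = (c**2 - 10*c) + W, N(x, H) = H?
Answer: -1026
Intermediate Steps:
I(c) = 4 + c**2 - 10*c (I(c) = (c**2 - 10*c) + 4 = 4 + c**2 - 10*c)
(I(N(3, -4)) - 22)*(-27) = ((4 + (-4)**2 - 10*(-4)) - 22)*(-27) = ((4 + 16 + 40) - 22)*(-27) = (60 - 22)*(-27) = 38*(-27) = -1026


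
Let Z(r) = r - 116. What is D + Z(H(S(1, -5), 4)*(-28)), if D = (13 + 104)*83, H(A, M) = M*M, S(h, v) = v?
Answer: 9147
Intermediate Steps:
H(A, M) = M²
D = 9711 (D = 117*83 = 9711)
Z(r) = -116 + r
D + Z(H(S(1, -5), 4)*(-28)) = 9711 + (-116 + 4²*(-28)) = 9711 + (-116 + 16*(-28)) = 9711 + (-116 - 448) = 9711 - 564 = 9147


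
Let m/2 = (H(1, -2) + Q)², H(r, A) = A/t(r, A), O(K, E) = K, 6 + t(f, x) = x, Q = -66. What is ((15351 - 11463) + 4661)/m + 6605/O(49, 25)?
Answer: 460212453/3389281 ≈ 135.78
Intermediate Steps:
t(f, x) = -6 + x
H(r, A) = A/(-6 + A)
m = 69169/8 (m = 2*(-2/(-6 - 2) - 66)² = 2*(-2/(-8) - 66)² = 2*(-2*(-⅛) - 66)² = 2*(¼ - 66)² = 2*(-263/4)² = 2*(69169/16) = 69169/8 ≈ 8646.1)
((15351 - 11463) + 4661)/m + 6605/O(49, 25) = ((15351 - 11463) + 4661)/(69169/8) + 6605/49 = (3888 + 4661)*(8/69169) + 6605*(1/49) = 8549*(8/69169) + 6605/49 = 68392/69169 + 6605/49 = 460212453/3389281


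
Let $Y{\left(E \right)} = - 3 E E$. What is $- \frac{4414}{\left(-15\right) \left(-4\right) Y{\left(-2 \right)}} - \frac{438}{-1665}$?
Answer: $\frac{85163}{13320} \approx 6.3936$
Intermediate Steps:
$Y{\left(E \right)} = - 3 E^{2}$
$- \frac{4414}{\left(-15\right) \left(-4\right) Y{\left(-2 \right)}} - \frac{438}{-1665} = - \frac{4414}{\left(-15\right) \left(-4\right) \left(- 3 \left(-2\right)^{2}\right)} - \frac{438}{-1665} = - \frac{4414}{60 \left(\left(-3\right) 4\right)} - - \frac{146}{555} = - \frac{4414}{60 \left(-12\right)} + \frac{146}{555} = - \frac{4414}{-720} + \frac{146}{555} = \left(-4414\right) \left(- \frac{1}{720}\right) + \frac{146}{555} = \frac{2207}{360} + \frac{146}{555} = \frac{85163}{13320}$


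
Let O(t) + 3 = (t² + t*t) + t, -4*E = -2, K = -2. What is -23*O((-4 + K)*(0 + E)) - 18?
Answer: -294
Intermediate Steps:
E = ½ (E = -¼*(-2) = ½ ≈ 0.50000)
O(t) = -3 + t + 2*t² (O(t) = -3 + ((t² + t*t) + t) = -3 + ((t² + t²) + t) = -3 + (2*t² + t) = -3 + (t + 2*t²) = -3 + t + 2*t²)
-23*O((-4 + K)*(0 + E)) - 18 = -23*(-3 + (-4 - 2)*(0 + ½) + 2*((-4 - 2)*(0 + ½))²) - 18 = -23*(-3 - 6*½ + 2*(-6*½)²) - 18 = -23*(-3 - 3 + 2*(-3)²) - 18 = -23*(-3 - 3 + 2*9) - 18 = -23*(-3 - 3 + 18) - 18 = -23*12 - 18 = -276 - 18 = -294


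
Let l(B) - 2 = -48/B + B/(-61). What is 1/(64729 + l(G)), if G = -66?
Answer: 671/43435715 ≈ 1.5448e-5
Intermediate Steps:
l(B) = 2 - 48/B - B/61 (l(B) = 2 + (-48/B + B/(-61)) = 2 + (-48/B + B*(-1/61)) = 2 + (-48/B - B/61) = 2 - 48/B - B/61)
1/(64729 + l(G)) = 1/(64729 + (2 - 48/(-66) - 1/61*(-66))) = 1/(64729 + (2 - 48*(-1/66) + 66/61)) = 1/(64729 + (2 + 8/11 + 66/61)) = 1/(64729 + 2556/671) = 1/(43435715/671) = 671/43435715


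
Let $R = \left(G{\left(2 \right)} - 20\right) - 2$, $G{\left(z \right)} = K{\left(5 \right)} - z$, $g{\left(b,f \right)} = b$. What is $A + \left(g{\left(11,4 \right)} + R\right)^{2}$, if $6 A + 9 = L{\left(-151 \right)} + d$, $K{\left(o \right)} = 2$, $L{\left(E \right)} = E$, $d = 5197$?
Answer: $\frac{1921}{2} \approx 960.5$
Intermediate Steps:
$G{\left(z \right)} = 2 - z$
$R = -22$ ($R = \left(\left(2 - 2\right) - 20\right) - 2 = \left(0 - 20\right) - 2 = -20 - 2 = -22$)
$A = \frac{1679}{2}$ ($A = - \frac{3}{2} + \frac{-151 + 5197}{6} = - \frac{3}{2} + \frac{1}{6} \cdot 5046 = - \frac{3}{2} + 841 = \frac{1679}{2} \approx 839.5$)
$A + \left(g{\left(11,4 \right)} + R\right)^{2} = \frac{1679}{2} + \left(11 - 22\right)^{2} = \frac{1679}{2} + \left(-11\right)^{2} = \frac{1679}{2} + 121 = \frac{1921}{2}$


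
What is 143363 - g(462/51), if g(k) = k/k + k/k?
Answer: 143361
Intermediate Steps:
g(k) = 2 (g(k) = 1 + 1 = 2)
143363 - g(462/51) = 143363 - 1*2 = 143363 - 2 = 143361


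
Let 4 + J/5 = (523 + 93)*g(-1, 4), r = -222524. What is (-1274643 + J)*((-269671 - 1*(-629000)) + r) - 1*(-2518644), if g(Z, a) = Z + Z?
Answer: -175220471871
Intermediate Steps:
g(Z, a) = 2*Z
J = -6180 (J = -20 + 5*((523 + 93)*(2*(-1))) = -20 + 5*(616*(-2)) = -20 + 5*(-1232) = -20 - 6160 = -6180)
(-1274643 + J)*((-269671 - 1*(-629000)) + r) - 1*(-2518644) = (-1274643 - 6180)*((-269671 - 1*(-629000)) - 222524) - 1*(-2518644) = -1280823*((-269671 + 629000) - 222524) + 2518644 = -1280823*(359329 - 222524) + 2518644 = -1280823*136805 + 2518644 = -175222990515 + 2518644 = -175220471871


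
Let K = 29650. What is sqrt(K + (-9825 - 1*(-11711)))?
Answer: 12*sqrt(219) ≈ 177.58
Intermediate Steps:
sqrt(K + (-9825 - 1*(-11711))) = sqrt(29650 + (-9825 - 1*(-11711))) = sqrt(29650 + (-9825 + 11711)) = sqrt(29650 + 1886) = sqrt(31536) = 12*sqrt(219)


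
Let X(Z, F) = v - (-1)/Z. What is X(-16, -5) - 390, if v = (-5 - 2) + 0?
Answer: -6353/16 ≈ -397.06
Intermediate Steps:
v = -7 (v = -7 + 0 = -7)
X(Z, F) = -7 + 1/Z (X(Z, F) = -7 - (-1)/Z = -7 + 1/Z)
X(-16, -5) - 390 = (-7 + 1/(-16)) - 390 = (-7 - 1/16) - 390 = -113/16 - 390 = -6353/16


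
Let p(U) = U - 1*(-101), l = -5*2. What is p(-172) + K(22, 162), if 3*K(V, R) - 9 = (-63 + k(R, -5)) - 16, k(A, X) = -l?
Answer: -91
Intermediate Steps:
l = -10
k(A, X) = 10 (k(A, X) = -1*(-10) = 10)
p(U) = 101 + U (p(U) = U + 101 = 101 + U)
K(V, R) = -20 (K(V, R) = 3 + ((-63 + 10) - 16)/3 = 3 + (-53 - 16)/3 = 3 + (⅓)*(-69) = 3 - 23 = -20)
p(-172) + K(22, 162) = (101 - 172) - 20 = -71 - 20 = -91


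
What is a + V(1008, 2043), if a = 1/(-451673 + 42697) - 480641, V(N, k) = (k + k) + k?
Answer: -194064019713/408976 ≈ -4.7451e+5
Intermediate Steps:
V(N, k) = 3*k (V(N, k) = 2*k + k = 3*k)
a = -196570633617/408976 (a = 1/(-408976) - 480641 = -1/408976 - 480641 = -196570633617/408976 ≈ -4.8064e+5)
a + V(1008, 2043) = -196570633617/408976 + 3*2043 = -196570633617/408976 + 6129 = -194064019713/408976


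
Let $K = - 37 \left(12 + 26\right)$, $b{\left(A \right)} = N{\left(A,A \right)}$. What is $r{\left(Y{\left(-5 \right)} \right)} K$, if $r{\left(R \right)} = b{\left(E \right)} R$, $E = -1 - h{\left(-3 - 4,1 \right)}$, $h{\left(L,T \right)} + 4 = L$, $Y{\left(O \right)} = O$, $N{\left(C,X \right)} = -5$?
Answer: $-35150$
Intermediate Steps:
$h{\left(L,T \right)} = -4 + L$
$E = 10$ ($E = -1 - \left(-4 - 7\right) = -1 - -11 = -1 + 11 = 10$)
$b{\left(A \right)} = -5$
$K = -1406$ ($K = \left(-37\right) 38 = -1406$)
$r{\left(R \right)} = - 5 R$
$r{\left(Y{\left(-5 \right)} \right)} K = \left(-5\right) \left(-5\right) \left(-1406\right) = 25 \left(-1406\right) = -35150$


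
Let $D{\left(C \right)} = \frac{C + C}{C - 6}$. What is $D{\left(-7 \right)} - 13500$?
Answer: $- \frac{175486}{13} \approx -13499.0$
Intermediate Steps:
$D{\left(C \right)} = \frac{2 C}{-6 + C}$
$D{\left(-7 \right)} - 13500 = 2 \left(-7\right) \frac{1}{-6 - 7} - 13500 = 2 \left(-7\right) \frac{1}{-13} - 13500 = 2 \left(-7\right) \left(- \frac{1}{13}\right) - 13500 = \frac{14}{13} - 13500 = - \frac{175486}{13}$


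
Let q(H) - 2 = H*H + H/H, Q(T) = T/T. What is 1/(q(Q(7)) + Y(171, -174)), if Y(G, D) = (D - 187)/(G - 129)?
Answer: -42/193 ≈ -0.21762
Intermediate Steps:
Y(G, D) = (-187 + D)/(-129 + G)
Q(T) = 1
q(H) = 3 + H² (q(H) = 2 + (H*H + H/H) = 2 + (H² + 1) = 2 + (1 + H²) = 3 + H²)
1/(q(Q(7)) + Y(171, -174)) = 1/((3 + 1²) + (-187 - 174)/(-129 + 171)) = 1/((3 + 1) - 361/42) = 1/(4 + (1/42)*(-361)) = 1/(4 - 361/42) = 1/(-193/42) = -42/193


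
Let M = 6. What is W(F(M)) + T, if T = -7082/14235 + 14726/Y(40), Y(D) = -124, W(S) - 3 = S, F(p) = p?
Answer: -97308259/882570 ≈ -110.26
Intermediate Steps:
W(S) = 3 + S
T = -105251389/882570 (T = -7082/14235 + 14726/(-124) = -7082*1/14235 + 14726*(-1/124) = -7082/14235 - 7363/62 = -105251389/882570 ≈ -119.26)
W(F(M)) + T = (3 + 6) - 105251389/882570 = 9 - 105251389/882570 = -97308259/882570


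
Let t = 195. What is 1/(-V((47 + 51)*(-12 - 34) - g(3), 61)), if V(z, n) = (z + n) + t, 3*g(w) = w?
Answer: 1/4253 ≈ 0.00023513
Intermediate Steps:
g(w) = w/3
V(z, n) = 195 + n + z (V(z, n) = (z + n) + 195 = (n + z) + 195 = 195 + n + z)
1/(-V((47 + 51)*(-12 - 34) - g(3), 61)) = 1/(-(195 + 61 + ((47 + 51)*(-12 - 34) - 3/3))) = 1/(-(195 + 61 + (98*(-46) - 1*1))) = 1/(-(195 + 61 + (-4508 - 1))) = 1/(-(195 + 61 - 4509)) = 1/(-1*(-4253)) = 1/4253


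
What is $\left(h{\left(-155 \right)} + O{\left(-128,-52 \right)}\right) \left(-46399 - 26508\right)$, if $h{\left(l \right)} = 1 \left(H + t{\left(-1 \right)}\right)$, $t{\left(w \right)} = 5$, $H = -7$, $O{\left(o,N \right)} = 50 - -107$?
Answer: $-11300585$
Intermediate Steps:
$O{\left(o,N \right)} = 157$ ($O{\left(o,N \right)} = 50 + 107 = 157$)
$h{\left(l \right)} = -2$ ($h{\left(l \right)} = 1 \left(-7 + 5\right) = 1 \left(-2\right) = -2$)
$\left(h{\left(-155 \right)} + O{\left(-128,-52 \right)}\right) \left(-46399 - 26508\right) = \left(-2 + 157\right) \left(-46399 - 26508\right) = 155 \left(-72907\right) = -11300585$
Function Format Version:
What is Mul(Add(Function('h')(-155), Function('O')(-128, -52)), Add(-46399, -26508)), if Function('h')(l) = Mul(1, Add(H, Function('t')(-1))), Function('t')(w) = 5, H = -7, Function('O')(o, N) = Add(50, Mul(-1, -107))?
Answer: -11300585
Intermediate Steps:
Function('O')(o, N) = 157 (Function('O')(o, N) = Add(50, 107) = 157)
Function('h')(l) = -2 (Function('h')(l) = Mul(1, Add(-7, 5)) = Mul(1, -2) = -2)
Mul(Add(Function('h')(-155), Function('O')(-128, -52)), Add(-46399, -26508)) = Mul(Add(-2, 157), Add(-46399, -26508)) = Mul(155, -72907) = -11300585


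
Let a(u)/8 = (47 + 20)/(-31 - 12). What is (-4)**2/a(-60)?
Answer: -86/67 ≈ -1.2836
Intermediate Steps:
a(u) = -536/43 (a(u) = 8*((47 + 20)/(-31 - 12)) = 8*(67/(-43)) = 8*(67*(-1/43)) = 8*(-67/43) = -536/43)
(-4)**2/a(-60) = (-4)**2/(-536/43) = 16*(-43/536) = -86/67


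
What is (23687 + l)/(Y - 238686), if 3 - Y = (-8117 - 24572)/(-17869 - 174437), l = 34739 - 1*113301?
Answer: 10552791750/45900205687 ≈ 0.22991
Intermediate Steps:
l = -78562 (l = 34739 - 113301 = -78562)
Y = 544229/192306 (Y = 3 - (-8117 - 24572)/(-17869 - 174437) = 3 - (-32689)/(-192306) = 3 - (-32689)*(-1)/192306 = 3 - 1*32689/192306 = 3 - 32689/192306 = 544229/192306 ≈ 2.8300)
(23687 + l)/(Y - 238686) = (23687 - 78562)/(544229/192306 - 238686) = -54875/(-45900205687/192306) = -54875*(-192306/45900205687) = 10552791750/45900205687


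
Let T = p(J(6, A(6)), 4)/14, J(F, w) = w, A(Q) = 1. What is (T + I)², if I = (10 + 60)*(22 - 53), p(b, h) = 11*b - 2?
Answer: 922397641/196 ≈ 4.7061e+6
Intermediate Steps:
p(b, h) = -2 + 11*b
T = 9/14 (T = (-2 + 11*1)/14 = (-2 + 11)*(1/14) = 9*(1/14) = 9/14 ≈ 0.64286)
I = -2170 (I = 70*(-31) = -2170)
(T + I)² = (9/14 - 2170)² = (-30371/14)² = 922397641/196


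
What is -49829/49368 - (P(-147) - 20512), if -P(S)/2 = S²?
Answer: 3146172811/49368 ≈ 63729.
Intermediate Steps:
P(S) = -2*S²
-49829/49368 - (P(-147) - 20512) = -49829/49368 - (-2*(-147)² - 20512) = -49829*1/49368 - (-2*21609 - 20512) = -49829/49368 - (-43218 - 20512) = -49829/49368 - 1*(-63730) = -49829/49368 + 63730 = 3146172811/49368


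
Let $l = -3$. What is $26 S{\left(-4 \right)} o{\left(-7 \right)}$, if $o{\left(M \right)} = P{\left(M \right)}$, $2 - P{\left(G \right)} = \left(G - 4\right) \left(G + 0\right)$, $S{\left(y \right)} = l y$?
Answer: $-23400$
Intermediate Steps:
$S{\left(y \right)} = - 3 y$
$P{\left(G \right)} = 2 - G \left(-4 + G\right)$ ($P{\left(G \right)} = 2 - \left(G - 4\right) \left(G + 0\right) = 2 - \left(-4 + G\right) G = 2 - G \left(-4 + G\right)$)
$o{\left(M \right)} = 2 - M^{2} + 4 M$
$26 S{\left(-4 \right)} o{\left(-7 \right)} = 26 \left(\left(-3\right) \left(-4\right)\right) \left(2 - \left(-7\right)^{2} + 4 \left(-7\right)\right) = 26 \cdot 12 \left(2 - 49 - 28\right) = 312 \left(2 - 49 - 28\right) = 312 \left(-75\right) = -23400$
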